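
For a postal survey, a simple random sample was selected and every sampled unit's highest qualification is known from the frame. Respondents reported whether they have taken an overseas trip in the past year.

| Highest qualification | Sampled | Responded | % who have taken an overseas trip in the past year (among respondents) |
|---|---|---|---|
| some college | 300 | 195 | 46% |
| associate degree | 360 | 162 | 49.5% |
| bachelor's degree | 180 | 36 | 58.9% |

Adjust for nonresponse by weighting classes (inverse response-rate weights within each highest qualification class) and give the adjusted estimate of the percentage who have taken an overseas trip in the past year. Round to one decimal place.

50.3%

Class response rates: some college 195/300 = 65%, associate degree 162/360 = 45%, bachelor's degree 36/180 = 20%.
Each respondent's weight = sampled/responded in their class; summing within a class gives n_sampled, so:
  some college: 300 × 46 = 13,800
  associate degree: 360 × 49.5 = 17,820
  bachelor's degree: 180 × 58.9 = 10,602
Adjusted estimate = 42,222 / 840 = 50.2643 → 50.3%.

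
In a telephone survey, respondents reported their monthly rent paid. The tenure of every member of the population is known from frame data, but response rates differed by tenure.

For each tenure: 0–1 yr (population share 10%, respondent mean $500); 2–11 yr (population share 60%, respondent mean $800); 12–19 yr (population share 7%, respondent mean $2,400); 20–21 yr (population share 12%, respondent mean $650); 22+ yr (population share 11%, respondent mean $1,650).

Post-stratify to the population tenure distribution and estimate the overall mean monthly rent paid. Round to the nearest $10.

$960

Post-stratification weights by population share, not respondent share:
  0–1 yr: 0.1 × 500 = 50
  2–11 yr: 0.6 × 800 = 480
  12–19 yr: 0.07 × 2400 = 168
  20–21 yr: 0.12 × 650 = 78
  22+ yr: 0.11 × 1650 = 181.5
Post-stratified estimate = 957.5 → $960.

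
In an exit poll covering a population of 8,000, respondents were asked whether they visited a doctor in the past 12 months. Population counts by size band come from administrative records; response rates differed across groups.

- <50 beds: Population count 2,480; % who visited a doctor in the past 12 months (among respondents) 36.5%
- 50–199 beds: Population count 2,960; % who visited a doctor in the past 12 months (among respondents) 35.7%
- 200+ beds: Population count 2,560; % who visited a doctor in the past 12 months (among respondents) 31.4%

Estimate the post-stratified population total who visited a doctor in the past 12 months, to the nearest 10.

Apply each group's respondent rate to its population count:
  <50 beds: 2,480 × 36.5% = 905.2
  50–199 beds: 2,960 × 35.7% = 1056.72
  200+ beds: 2,560 × 31.4% = 803.84
Estimated total = 2765.76 → 2,770.

2,770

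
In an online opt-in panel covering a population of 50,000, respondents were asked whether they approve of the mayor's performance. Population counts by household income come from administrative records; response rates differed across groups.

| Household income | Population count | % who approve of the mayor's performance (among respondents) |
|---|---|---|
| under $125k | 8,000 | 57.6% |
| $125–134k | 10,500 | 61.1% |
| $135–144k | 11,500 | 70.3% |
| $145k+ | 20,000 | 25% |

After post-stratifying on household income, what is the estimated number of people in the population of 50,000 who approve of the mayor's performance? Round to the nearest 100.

Estimated count per cell = population count × respondent percentage:
  under $125k: 8,000 × 57.6% = 4608
  $125–134k: 10,500 × 61.1% = 6415.5
  $135–144k: 11,500 × 70.3% = 8084.5
  $145k+: 20,000 × 25% = 5000
Estimated total = 24,108 → 24,100.

24,100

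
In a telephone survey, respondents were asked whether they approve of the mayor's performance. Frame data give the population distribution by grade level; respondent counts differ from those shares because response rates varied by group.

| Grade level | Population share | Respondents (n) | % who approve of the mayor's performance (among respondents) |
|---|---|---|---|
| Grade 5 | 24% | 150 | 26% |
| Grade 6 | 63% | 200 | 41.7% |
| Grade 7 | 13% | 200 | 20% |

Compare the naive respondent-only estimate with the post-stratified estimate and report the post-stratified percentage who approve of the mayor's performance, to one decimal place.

Without adjustment, the pooled respondent share is:
  (150/550)×26 + (200/550)×41.7 + (200/550)×20 = 29.5273%
Post-stratified estimate weights by population shares:
  0.24×26 + 0.63×41.7 + 0.13×20 = 35.111%

35.1%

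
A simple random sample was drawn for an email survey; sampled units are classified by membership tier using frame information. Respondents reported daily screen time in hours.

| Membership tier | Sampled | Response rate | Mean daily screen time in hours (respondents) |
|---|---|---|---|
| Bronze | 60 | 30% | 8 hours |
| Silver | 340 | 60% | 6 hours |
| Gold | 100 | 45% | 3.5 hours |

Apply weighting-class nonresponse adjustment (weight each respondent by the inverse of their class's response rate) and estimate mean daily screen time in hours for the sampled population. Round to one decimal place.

Weighting each respondent by the inverse class response rate inflates each class back to its sampled size, so the class weight is n_sampled:
  Bronze: 60 × 8 = 480
  Silver: 340 × 6 = 2040
  Gold: 100 × 3.5 = 350
Adjusted estimate = 2870 / 500 = 5.74 → 5.7.

5.7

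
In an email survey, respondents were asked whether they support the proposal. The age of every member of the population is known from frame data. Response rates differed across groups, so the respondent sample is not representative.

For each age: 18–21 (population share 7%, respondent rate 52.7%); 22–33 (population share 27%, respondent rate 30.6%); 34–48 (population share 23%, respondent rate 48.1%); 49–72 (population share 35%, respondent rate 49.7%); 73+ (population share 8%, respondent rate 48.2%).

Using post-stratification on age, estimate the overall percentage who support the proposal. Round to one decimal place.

44.3%

Reweight to the known age distribution:
  18–21: 0.07 × 52.7 = 3.689
  22–33: 0.27 × 30.6 = 8.262
  34–48: 0.23 × 48.1 = 11.063
  49–72: 0.35 × 49.7 = 17.395
  73+: 0.08 × 48.2 = 3.856
Post-stratified estimate = 44.265 → 44.3%.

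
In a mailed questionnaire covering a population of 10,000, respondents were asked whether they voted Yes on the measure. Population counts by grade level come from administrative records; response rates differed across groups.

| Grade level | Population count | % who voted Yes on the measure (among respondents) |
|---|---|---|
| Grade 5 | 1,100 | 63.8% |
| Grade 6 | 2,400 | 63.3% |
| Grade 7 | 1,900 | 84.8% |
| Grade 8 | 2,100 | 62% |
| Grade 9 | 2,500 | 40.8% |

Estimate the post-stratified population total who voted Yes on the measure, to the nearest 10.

6,150

Apply each group's respondent rate to its population count:
  Grade 5: 1,100 × 63.8% = 701.8
  Grade 6: 2,400 × 63.3% = 1519.2
  Grade 7: 1,900 × 84.8% = 1611.2
  Grade 8: 2,100 × 62% = 1302
  Grade 9: 2,500 × 40.8% = 1020
Estimated total = 6154.2 → 6,150.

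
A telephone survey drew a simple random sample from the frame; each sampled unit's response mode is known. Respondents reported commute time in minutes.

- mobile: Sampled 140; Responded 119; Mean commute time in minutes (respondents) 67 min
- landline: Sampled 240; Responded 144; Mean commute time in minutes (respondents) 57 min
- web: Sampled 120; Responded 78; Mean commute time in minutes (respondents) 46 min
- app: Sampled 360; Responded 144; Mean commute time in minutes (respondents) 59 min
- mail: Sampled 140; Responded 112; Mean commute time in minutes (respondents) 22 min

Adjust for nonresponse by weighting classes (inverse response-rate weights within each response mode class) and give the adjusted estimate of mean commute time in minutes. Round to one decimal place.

Response rates by class: mobile 119/140 = 85%, landline 144/240 = 60%, web 78/120 = 65%, app 144/360 = 40%, mail 112/140 = 80%.
Each respondent's weight = sampled/responded in their class; summing within a class gives n_sampled, so:
  mobile: 140 × 67 = 9380
  landline: 240 × 57 = 13,680
  web: 120 × 46 = 5520
  app: 360 × 59 = 21,240
  mail: 140 × 22 = 3080
Adjusted estimate = 52,900 / 1,000 = 52.9 → 52.9.

52.9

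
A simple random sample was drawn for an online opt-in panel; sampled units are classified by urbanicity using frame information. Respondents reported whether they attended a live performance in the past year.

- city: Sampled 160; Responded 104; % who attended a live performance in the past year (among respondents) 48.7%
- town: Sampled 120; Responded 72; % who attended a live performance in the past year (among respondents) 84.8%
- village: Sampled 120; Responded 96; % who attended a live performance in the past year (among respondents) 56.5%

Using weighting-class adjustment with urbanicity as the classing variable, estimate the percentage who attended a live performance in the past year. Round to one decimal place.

Response rates by class: city 104/160 = 65%, town 72/120 = 60%, village 96/120 = 80%.
Weighting each respondent by the inverse class response rate inflates each class back to its sampled size, so the class weight is n_sampled:
  city: 160 × 48.7 = 7792
  town: 120 × 84.8 = 10,176
  village: 120 × 56.5 = 6780
Adjusted estimate = 24,748 / 400 = 61.87 → 61.9%.

61.9%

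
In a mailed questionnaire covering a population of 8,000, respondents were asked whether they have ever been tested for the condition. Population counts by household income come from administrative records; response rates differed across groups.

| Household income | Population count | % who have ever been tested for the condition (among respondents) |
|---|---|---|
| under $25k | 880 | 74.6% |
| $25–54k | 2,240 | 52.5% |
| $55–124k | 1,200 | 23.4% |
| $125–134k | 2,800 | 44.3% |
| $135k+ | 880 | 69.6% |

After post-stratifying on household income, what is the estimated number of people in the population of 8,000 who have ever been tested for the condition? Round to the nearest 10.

Each cell contributes its population count × the respondent rate:
  under $25k: 880 × 74.6% = 656.48
  $25–54k: 2,240 × 52.5% = 1176
  $55–124k: 1,200 × 23.4% = 280.8
  $125–134k: 2,800 × 44.3% = 1240.4
  $135k+: 880 × 69.6% = 612.48
Estimated total = 3966.16 → 3,970.

3,970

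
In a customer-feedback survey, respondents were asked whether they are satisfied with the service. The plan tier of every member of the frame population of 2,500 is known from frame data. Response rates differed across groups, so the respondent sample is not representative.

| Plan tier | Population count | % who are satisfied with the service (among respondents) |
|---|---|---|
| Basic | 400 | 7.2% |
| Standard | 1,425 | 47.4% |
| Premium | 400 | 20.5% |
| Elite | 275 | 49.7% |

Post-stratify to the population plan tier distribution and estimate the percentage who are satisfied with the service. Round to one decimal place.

36.9%

Weight each group's respondent value by its population share:
  Basic: (400/2,500) × 7.2 = 1.152
  Standard: (1,425/2,500) × 47.4 = 27.018
  Premium: (400/2,500) × 20.5 = 3.28
  Elite: (275/2,500) × 49.7 = 5.467
Post-stratified estimate = 36.917 → 36.9%.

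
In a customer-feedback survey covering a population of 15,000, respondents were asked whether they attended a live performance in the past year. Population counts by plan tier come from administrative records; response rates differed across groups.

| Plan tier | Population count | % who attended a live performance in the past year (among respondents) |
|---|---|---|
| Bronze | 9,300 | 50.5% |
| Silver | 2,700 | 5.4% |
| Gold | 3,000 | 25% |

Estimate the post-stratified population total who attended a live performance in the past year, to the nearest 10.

5,590

Apply each group's respondent rate to its population count:
  Bronze: 9,300 × 50.5% = 4696.5
  Silver: 2,700 × 5.4% = 145.8
  Gold: 3,000 × 25% = 750
Estimated total = 5592.3 → 5,590.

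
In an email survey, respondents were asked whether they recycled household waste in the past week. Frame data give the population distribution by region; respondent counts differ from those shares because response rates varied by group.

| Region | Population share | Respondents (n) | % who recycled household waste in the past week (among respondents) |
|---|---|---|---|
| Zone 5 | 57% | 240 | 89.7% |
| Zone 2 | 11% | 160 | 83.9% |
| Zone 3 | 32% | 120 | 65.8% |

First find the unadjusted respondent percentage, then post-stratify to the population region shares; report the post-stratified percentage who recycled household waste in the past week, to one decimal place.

81.4%

Naive respondent-only estimate (weights = respondent counts):
  (240/520)×89.7 + (160/520)×83.9 + (120/520)×65.8 = 82.4%
Reweighting by population region shares:
  0.57×89.7 + 0.11×83.9 + 0.32×65.8 = 81.414%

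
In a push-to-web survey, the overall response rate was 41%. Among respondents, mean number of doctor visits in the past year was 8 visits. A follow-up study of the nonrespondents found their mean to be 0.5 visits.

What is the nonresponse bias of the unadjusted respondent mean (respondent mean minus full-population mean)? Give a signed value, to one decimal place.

Nonresponse fraction = 1 − 0.41 = 0.59.
Bias = (nonresponse fraction) × (respondent mean − nonrespondent mean)
     = 0.59 × (8 − 0.5) = 0.59 × 7.5 = 4.425.

+4.4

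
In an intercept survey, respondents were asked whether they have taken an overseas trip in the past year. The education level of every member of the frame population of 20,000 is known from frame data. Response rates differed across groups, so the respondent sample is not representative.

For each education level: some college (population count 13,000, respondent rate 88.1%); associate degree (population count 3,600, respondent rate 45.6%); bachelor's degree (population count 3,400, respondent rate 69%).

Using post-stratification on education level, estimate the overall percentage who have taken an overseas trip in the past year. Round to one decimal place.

77.2%

Each cell contributes population-share × respondent value:
  some college: (13,000/20,000) × 88.1 = 57.265
  associate degree: (3,600/20,000) × 45.6 = 8.208
  bachelor's degree: (3,400/20,000) × 69 = 11.73
Post-stratified estimate = 77.203 → 77.2%.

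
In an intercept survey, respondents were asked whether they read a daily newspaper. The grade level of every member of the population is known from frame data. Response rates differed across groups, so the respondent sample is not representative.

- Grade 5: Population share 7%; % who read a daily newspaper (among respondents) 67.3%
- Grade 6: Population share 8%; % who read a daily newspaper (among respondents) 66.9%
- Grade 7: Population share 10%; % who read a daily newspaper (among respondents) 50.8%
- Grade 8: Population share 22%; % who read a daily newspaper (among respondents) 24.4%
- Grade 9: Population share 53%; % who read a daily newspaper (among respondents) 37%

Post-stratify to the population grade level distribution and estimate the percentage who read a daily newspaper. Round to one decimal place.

Reweight to the known grade level distribution:
  Grade 5: 0.07 × 67.3 = 4.711
  Grade 6: 0.08 × 66.9 = 5.352
  Grade 7: 0.1 × 50.8 = 5.08
  Grade 8: 0.22 × 24.4 = 5.368
  Grade 9: 0.53 × 37 = 19.61
Post-stratified estimate = 40.121 → 40.1%.

40.1%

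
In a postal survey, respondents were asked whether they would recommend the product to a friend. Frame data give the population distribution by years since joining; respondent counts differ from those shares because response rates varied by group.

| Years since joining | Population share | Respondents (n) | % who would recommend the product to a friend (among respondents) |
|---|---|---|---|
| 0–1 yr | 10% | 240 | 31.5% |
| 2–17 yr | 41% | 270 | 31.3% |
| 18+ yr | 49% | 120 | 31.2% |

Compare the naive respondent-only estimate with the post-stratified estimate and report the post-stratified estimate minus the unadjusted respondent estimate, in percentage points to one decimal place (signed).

Without adjustment, the pooled respondent share is:
  (240/630)×31.5 + (270/630)×31.3 + (120/630)×31.2 = 31.3571%
Post-stratified estimate weights by population shares:
  0.1×31.5 + 0.41×31.3 + 0.49×31.2 = 31.271%
Difference = 31.271 − 31.3571 = -0.0861 pp.

-0.1 percentage points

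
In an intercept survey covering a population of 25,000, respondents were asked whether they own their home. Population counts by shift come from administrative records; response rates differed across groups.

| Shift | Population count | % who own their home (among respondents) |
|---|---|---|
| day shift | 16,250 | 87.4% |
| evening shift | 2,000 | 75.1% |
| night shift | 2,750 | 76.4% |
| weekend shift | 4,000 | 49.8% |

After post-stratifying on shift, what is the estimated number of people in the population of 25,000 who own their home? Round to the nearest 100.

19,800

Apply each group's respondent rate to its population count:
  day shift: 16,250 × 87.4% = 14202.5
  evening shift: 2,000 × 75.1% = 1502
  night shift: 2,750 × 76.4% = 2101
  weekend shift: 4,000 × 49.8% = 1992
Estimated total = 19797.5 → 19,800.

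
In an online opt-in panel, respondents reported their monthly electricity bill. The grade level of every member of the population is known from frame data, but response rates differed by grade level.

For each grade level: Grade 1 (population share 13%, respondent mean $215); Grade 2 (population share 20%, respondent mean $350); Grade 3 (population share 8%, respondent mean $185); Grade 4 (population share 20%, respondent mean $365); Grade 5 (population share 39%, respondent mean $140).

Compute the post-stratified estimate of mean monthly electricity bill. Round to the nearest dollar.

$240

Each cell contributes population-share × respondent value:
  Grade 1: 0.13 × 215 = 27.95
  Grade 2: 0.2 × 350 = 70
  Grade 3: 0.08 × 185 = 14.8
  Grade 4: 0.2 × 365 = 73
  Grade 5: 0.39 × 140 = 54.6
Post-stratified estimate = 240.35 → $240.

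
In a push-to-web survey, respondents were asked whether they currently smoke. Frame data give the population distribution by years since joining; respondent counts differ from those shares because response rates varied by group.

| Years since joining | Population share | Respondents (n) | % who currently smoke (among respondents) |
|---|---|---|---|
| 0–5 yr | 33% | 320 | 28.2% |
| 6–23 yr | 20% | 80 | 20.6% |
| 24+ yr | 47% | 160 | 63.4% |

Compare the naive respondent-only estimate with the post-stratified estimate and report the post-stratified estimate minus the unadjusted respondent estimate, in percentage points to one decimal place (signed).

+6.1 percentage points

Naive respondent-only estimate (weights = respondent counts):
  (320/560)×28.2 + (80/560)×20.6 + (160/560)×63.4 = 37.1714%
Reweighting by population years since joining shares:
  0.33×28.2 + 0.2×20.6 + 0.47×63.4 = 43.224%
Difference = 43.224 − 37.1714 = 6.0526 pp.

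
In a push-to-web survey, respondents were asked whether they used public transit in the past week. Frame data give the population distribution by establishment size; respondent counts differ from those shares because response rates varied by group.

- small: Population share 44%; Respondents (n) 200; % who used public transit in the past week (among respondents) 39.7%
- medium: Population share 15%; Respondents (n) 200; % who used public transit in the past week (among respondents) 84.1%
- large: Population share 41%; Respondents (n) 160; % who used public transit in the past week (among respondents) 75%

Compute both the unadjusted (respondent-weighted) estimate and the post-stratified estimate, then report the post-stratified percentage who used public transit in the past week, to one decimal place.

60.8%

Naive respondent-only estimate (weights = respondent counts):
  (200/560)×39.7 + (200/560)×84.1 + (160/560)×75 = 65.6429%
Post-stratifying to population shares instead:
  0.44×39.7 + 0.15×84.1 + 0.41×75 = 60.833%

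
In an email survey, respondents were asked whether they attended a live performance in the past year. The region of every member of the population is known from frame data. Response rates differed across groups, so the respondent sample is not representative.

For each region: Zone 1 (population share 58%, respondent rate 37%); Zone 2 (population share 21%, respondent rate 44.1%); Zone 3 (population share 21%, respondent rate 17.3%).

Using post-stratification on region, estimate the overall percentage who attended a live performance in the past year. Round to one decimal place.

34.4%

Weight each group's respondent value by its population share:
  Zone 1: 0.58 × 37 = 21.46
  Zone 2: 0.21 × 44.1 = 9.261
  Zone 3: 0.21 × 17.3 = 3.633
Post-stratified estimate = 34.354 → 34.4%.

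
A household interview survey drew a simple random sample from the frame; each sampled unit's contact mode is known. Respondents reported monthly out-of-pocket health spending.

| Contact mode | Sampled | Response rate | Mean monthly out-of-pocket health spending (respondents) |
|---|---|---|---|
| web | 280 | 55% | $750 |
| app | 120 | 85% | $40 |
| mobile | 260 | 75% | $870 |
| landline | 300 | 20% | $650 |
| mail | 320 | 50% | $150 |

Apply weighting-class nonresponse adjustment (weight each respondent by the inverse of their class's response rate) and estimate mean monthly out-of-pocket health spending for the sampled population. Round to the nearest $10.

$530

Weighting each respondent by the inverse class response rate inflates each class back to its sampled size, so the class weight is n_sampled:
  web: 280 × 750 = 210,000
  app: 120 × 40 = 4800
  mobile: 260 × 870 = 226,200
  landline: 300 × 650 = 195,000
  mail: 320 × 150 = 48,000
Adjusted estimate = 684,000 / 1,280 = 534.375 → $530.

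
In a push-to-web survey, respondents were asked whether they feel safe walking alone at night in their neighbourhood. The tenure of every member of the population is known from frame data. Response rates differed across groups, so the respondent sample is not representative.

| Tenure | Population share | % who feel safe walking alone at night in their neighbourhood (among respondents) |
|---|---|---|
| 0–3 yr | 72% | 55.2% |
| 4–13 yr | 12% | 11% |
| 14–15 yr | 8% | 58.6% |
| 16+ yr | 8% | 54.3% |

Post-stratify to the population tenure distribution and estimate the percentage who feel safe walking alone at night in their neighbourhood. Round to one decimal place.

Weight each group's respondent value by its population share:
  0–3 yr: 0.72 × 55.2 = 39.744
  4–13 yr: 0.12 × 11 = 1.32
  14–15 yr: 0.08 × 58.6 = 4.688
  16+ yr: 0.08 × 54.3 = 4.344
Post-stratified estimate = 50.096 → 50.1%.

50.1%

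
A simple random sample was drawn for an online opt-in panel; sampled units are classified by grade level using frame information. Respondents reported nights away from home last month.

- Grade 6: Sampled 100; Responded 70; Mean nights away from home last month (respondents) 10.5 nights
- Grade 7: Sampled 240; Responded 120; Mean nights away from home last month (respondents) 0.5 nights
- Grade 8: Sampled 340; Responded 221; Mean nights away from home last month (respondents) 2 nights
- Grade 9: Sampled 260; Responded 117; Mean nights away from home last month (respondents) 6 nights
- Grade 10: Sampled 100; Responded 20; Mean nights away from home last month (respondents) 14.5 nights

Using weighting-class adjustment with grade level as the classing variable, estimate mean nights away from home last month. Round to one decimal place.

4.7

Response rates by class: Grade 6 70/100 = 70%, Grade 7 120/240 = 50%, Grade 8 221/340 = 65%, Grade 9 117/260 = 45%, Grade 10 20/100 = 20%.
Weighting each respondent by the inverse class response rate inflates each class back to its sampled size, so the class weight is n_sampled:
  Grade 6: 100 × 10.5 = 1050
  Grade 7: 240 × 0.5 = 120
  Grade 8: 340 × 2 = 680
  Grade 9: 260 × 6 = 1560
  Grade 10: 100 × 14.5 = 1450
Adjusted estimate = 4860 / 1,040 = 4.67308 → 4.7.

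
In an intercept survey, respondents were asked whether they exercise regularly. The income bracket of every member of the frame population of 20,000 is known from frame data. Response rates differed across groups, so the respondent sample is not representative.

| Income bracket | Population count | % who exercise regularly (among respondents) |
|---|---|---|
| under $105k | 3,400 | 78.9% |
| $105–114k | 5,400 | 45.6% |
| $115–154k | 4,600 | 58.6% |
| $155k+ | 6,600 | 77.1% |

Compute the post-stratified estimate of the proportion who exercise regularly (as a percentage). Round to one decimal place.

Post-stratification weights by population share, not respondent share:
  under $105k: (3,400/20,000) × 78.9 = 13.413
  $105–114k: (5,400/20,000) × 45.6 = 12.312
  $115–154k: (4,600/20,000) × 58.6 = 13.478
  $155k+: (6,600/20,000) × 77.1 = 25.443
Post-stratified estimate = 64.646 → 64.6%.

64.6%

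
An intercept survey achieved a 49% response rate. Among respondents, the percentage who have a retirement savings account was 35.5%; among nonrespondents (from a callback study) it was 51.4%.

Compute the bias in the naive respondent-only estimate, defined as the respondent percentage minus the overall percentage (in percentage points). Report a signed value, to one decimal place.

Nonresponse fraction = 1 − 0.49 = 0.51.
Bias = (nonresponse fraction) × (respondent percentage − nonrespondent percentage)
     = 0.51 × (35.5 − 51.4) = 0.51 × -15.9 = -8.109.

-8.1 percentage points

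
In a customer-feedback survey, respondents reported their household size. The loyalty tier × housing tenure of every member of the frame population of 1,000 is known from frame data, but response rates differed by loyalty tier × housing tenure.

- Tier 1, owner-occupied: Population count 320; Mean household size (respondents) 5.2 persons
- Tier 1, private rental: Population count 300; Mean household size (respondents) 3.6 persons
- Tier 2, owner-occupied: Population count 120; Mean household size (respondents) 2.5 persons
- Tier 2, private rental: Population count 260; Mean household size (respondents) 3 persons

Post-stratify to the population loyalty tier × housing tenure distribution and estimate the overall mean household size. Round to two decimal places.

3.82

Post-stratification weights by population share, not respondent share:
  Tier 1, owner-occupied: (320/1,000) × 5.2 = 1.664
  Tier 1, private rental: (300/1,000) × 3.6 = 1.08
  Tier 2, owner-occupied: (120/1,000) × 2.5 = 0.3
  Tier 2, private rental: (260/1,000) × 3 = 0.78
Post-stratified estimate = 3.824 → 3.82.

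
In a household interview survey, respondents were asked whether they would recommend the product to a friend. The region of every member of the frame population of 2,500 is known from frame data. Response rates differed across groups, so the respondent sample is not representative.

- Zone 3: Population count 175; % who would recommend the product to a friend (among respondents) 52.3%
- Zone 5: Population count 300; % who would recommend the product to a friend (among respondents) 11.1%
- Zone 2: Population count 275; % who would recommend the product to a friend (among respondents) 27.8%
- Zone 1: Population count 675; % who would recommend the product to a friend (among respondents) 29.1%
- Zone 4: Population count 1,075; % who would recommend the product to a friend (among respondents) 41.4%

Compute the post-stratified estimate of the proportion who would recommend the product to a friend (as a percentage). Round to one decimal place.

Reweight to the known region distribution:
  Zone 3: (175/2,500) × 52.3 = 3.661
  Zone 5: (300/2,500) × 11.1 = 1.332
  Zone 2: (275/2,500) × 27.8 = 3.058
  Zone 1: (675/2,500) × 29.1 = 7.857
  Zone 4: (1,075/2,500) × 41.4 = 17.802
Post-stratified estimate = 33.71 → 33.7%.

33.7%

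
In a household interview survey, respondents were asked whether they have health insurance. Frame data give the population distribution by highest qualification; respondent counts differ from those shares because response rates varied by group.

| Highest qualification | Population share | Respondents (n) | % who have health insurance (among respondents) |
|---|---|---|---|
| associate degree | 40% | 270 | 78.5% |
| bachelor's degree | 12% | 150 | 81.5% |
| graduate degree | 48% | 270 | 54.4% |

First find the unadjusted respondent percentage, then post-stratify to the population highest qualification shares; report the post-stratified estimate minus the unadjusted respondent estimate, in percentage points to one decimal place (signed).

Naive respondent-only estimate (weights = respondent counts):
  (270/690)×78.5 + (150/690)×81.5 + (270/690)×54.4 = 69.7217%
Post-stratified estimate weights by population shares:
  0.4×78.5 + 0.12×81.5 + 0.48×54.4 = 67.292%
Difference = 67.292 − 69.7217 = -2.4297 pp.

-2.4 percentage points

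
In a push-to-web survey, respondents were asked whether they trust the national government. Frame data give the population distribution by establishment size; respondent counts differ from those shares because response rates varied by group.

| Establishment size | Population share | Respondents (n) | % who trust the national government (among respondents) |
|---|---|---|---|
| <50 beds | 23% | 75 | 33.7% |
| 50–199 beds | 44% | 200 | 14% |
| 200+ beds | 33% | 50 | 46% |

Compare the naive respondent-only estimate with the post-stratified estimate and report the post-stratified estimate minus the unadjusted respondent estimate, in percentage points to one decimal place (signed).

+5.6 percentage points

Without adjustment, the pooled respondent share is:
  (75/325)×33.7 + (200/325)×14 + (50/325)×46 = 23.4692%
Post-stratifying to population shares instead:
  0.23×33.7 + 0.44×14 + 0.33×46 = 29.091%
Difference = 29.091 − 23.4692 = 5.6218 pp.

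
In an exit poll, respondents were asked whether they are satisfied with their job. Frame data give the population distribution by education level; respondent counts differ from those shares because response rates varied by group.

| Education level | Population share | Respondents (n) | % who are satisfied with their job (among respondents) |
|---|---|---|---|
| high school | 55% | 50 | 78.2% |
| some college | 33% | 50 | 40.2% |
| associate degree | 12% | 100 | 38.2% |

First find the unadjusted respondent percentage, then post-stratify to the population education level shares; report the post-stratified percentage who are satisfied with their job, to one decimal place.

60.9%

Unadjusted (pooled respondent) estimate weights by respondent counts:
  (50/200)×78.2 + (50/200)×40.2 + (100/200)×38.2 = 48.7%
Reweighting by population education level shares:
  0.55×78.2 + 0.33×40.2 + 0.12×38.2 = 60.86%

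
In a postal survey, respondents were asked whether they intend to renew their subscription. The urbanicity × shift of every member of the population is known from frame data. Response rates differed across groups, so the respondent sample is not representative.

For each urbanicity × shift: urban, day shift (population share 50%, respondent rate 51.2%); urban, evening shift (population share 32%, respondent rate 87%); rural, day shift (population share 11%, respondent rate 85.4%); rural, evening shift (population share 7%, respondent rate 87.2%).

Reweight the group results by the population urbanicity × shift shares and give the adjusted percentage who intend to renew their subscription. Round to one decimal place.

68.9%

Weight each group's respondent value by its population share:
  urban, day shift: 0.5 × 51.2 = 25.6
  urban, evening shift: 0.32 × 87 = 27.84
  rural, day shift: 0.11 × 85.4 = 9.394
  rural, evening shift: 0.07 × 87.2 = 6.104
Post-stratified estimate = 68.938 → 68.9%.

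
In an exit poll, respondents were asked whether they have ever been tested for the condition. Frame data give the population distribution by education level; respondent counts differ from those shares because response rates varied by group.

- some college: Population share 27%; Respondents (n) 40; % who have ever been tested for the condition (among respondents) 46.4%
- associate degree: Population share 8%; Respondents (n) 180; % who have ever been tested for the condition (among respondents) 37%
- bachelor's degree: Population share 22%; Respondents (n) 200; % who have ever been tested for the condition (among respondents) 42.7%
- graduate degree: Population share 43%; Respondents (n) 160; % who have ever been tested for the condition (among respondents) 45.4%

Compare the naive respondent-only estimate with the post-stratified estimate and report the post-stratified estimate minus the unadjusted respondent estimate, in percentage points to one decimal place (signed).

Unadjusted (pooled respondent) estimate weights by respondent counts:
  (40/580)×46.4 + (180/580)×37 + (200/580)×42.7 + (160/580)×45.4 = 41.931%
Post-stratified estimate weights by population shares:
  0.27×46.4 + 0.08×37 + 0.22×42.7 + 0.43×45.4 = 44.404%
Difference = 44.404 − 41.931 = 2.473 pp.

+2.5 percentage points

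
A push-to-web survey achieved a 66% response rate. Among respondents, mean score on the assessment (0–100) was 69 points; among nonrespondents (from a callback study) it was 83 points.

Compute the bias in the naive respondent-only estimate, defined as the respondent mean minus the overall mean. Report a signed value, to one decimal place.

-4.8

Nonresponse fraction = 1 − 0.66 = 0.34.
Bias = (nonresponse fraction) × (respondent mean − nonrespondent mean)
     = 0.34 × (69 − 83) = 0.34 × -14 = -4.76.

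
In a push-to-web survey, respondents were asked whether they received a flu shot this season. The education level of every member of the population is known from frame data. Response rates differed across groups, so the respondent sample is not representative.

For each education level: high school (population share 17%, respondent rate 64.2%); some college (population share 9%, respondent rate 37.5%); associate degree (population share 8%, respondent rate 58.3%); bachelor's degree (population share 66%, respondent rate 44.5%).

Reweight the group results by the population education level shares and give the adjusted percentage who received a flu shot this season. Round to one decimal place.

Weight each group's respondent value by its population share:
  high school: 0.17 × 64.2 = 10.914
  some college: 0.09 × 37.5 = 3.375
  associate degree: 0.08 × 58.3 = 4.664
  bachelor's degree: 0.66 × 44.5 = 29.37
Post-stratified estimate = 48.323 → 48.3%.

48.3%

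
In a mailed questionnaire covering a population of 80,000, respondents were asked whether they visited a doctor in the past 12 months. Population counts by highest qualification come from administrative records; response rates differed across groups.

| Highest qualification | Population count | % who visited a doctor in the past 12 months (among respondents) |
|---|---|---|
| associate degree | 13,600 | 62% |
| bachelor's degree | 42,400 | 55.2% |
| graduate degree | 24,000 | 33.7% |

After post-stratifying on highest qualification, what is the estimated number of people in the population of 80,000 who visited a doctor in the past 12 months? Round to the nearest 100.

39,900

Apply each group's respondent rate to its population count:
  associate degree: 13,600 × 62% = 8432
  bachelor's degree: 42,400 × 55.2% = 23404.8
  graduate degree: 24,000 × 33.7% = 8088
Estimated total = 39924.8 → 39,900.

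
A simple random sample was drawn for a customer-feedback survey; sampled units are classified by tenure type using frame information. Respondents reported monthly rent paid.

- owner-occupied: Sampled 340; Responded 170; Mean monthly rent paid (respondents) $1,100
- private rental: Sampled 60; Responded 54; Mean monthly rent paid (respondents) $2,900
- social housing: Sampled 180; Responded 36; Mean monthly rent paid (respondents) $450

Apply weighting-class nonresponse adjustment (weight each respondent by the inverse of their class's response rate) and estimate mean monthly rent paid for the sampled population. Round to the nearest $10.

Response rates by class: owner-occupied 170/340 = 50%, private rental 54/60 = 90%, social housing 36/180 = 20%.
Weighting each respondent by the inverse class response rate inflates each class back to its sampled size, so the class weight is n_sampled:
  owner-occupied: 340 × 1100 = 374,000
  private rental: 60 × 2900 = 174,000
  social housing: 180 × 450 = 81,000
Adjusted estimate = 629,000 / 580 = 1084.48 → $1,080.

$1,080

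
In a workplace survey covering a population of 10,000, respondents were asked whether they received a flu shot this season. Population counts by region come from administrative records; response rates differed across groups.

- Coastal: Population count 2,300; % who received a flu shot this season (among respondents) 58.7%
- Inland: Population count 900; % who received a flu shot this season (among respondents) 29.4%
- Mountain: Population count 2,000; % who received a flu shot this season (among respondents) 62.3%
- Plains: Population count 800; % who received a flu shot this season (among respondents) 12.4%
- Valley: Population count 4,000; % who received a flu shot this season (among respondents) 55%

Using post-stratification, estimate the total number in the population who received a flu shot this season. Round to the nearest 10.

Each cell contributes its population count × the respondent rate:
  Coastal: 2,300 × 58.7% = 1350.1
  Inland: 900 × 29.4% = 264.6
  Mountain: 2,000 × 62.3% = 1246
  Plains: 800 × 12.4% = 99.2
  Valley: 4,000 × 55% = 2200
Estimated total = 5159.9 → 5,160.

5,160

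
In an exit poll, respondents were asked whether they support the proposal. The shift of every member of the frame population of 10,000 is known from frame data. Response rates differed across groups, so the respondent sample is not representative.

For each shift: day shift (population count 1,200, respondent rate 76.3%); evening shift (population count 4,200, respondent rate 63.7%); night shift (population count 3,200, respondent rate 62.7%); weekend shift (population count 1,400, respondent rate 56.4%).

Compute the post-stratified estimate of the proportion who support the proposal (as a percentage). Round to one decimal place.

63.9%

Post-stratification weights by population share, not respondent share:
  day shift: (1,200/10,000) × 76.3 = 9.156
  evening shift: (4,200/10,000) × 63.7 = 26.754
  night shift: (3,200/10,000) × 62.7 = 20.064
  weekend shift: (1,400/10,000) × 56.4 = 7.896
Post-stratified estimate = 63.87 → 63.9%.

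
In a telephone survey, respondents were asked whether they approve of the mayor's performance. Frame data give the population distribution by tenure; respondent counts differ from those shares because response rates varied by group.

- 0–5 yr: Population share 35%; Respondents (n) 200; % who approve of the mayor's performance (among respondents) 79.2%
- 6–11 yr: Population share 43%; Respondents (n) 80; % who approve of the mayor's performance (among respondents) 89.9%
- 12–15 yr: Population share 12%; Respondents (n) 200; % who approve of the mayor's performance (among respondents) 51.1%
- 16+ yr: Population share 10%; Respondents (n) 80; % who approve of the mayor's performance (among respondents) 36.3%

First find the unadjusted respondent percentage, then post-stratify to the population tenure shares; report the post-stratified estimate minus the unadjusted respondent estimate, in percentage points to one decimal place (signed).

+11.6 percentage points

Without adjustment, the pooled respondent share is:
  (200/560)×79.2 + (80/560)×89.9 + (200/560)×51.1 + (80/560)×36.3 = 64.5643%
Post-stratified estimate weights by population shares:
  0.35×79.2 + 0.43×89.9 + 0.12×51.1 + 0.1×36.3 = 76.139%
Difference = 76.139 − 64.5643 = 11.5747 pp.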